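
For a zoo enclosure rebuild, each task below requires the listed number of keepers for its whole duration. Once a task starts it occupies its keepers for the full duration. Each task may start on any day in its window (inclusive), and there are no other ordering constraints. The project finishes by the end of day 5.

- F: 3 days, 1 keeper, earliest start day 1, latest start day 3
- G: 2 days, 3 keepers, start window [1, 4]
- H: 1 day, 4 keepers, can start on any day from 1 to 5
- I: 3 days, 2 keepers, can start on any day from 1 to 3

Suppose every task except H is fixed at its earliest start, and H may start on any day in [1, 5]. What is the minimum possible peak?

6

H@1: d1:10  d2:6  d3:3  d4:0  d5:0 → peak 10
H@2: d1:6  d2:10  d3:3  d4:0  d5:0 → peak 10
H@3: d1:6  d2:6  d3:7  d4:0  d5:0 → peak 7
H@4: d1:6  d2:6  d3:3  d4:4  d5:0 → peak 6
H@5: d1:6  d2:6  d3:3  d4:0  d5:4 → peak 6
Best is H@4, peak 6.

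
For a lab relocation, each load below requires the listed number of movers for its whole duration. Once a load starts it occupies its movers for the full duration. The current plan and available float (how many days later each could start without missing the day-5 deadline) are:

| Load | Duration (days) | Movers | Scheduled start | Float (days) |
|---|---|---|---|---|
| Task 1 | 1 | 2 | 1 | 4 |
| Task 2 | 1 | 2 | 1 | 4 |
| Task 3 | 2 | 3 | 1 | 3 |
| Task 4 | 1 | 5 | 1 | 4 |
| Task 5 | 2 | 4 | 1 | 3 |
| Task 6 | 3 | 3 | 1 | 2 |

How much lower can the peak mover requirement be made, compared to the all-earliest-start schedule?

12

Early-start peak: d1:19  d2:10  d3:3  d4:0  d5:0 ⇒ 19.
Leveled (Task 1@1, Task 2@1, Task 3@1, Task 4@5, Task 5@3, Task 6@2): d1:7  d2:6  d3:7  d4:7  d5:5 ⇒ 7.
Reduction 19 − 7 = 12.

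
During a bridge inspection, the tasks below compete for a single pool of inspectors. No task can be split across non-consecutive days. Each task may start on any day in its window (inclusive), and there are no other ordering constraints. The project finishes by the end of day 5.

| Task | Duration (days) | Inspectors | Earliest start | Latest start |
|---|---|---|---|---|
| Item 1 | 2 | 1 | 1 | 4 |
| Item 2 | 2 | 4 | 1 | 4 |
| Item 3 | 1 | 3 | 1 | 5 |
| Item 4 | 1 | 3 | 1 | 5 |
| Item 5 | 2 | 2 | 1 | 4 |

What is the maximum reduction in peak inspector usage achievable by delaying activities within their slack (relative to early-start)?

Early-start peak: d1:13  d2:7  d3:0  d4:0  d5:0 ⇒ 13.
Leveled (Item 1@1, Item 2@1, Item 3@3, Item 4@4, Item 5@3): d1:5  d2:5  d3:5  d4:5  d5:0 ⇒ 5.
Reduction 13 − 5 = 8.

8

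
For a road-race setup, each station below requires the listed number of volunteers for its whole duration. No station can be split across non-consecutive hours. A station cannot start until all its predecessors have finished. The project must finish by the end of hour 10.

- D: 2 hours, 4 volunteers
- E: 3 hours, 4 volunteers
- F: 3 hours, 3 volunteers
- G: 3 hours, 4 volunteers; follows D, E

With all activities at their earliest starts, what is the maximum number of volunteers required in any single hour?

Early-start schedule: D@1, E@1, F@1, G@4.
Load per hour: hour 1: 11, hour 2: 11, hour 3: 7, hour 4: 4, hour 5: 4, hour 6: 4, hour 7: 0, hour 8: 0, hour 9: 0, hour 10: 0.
Peak is 11.

11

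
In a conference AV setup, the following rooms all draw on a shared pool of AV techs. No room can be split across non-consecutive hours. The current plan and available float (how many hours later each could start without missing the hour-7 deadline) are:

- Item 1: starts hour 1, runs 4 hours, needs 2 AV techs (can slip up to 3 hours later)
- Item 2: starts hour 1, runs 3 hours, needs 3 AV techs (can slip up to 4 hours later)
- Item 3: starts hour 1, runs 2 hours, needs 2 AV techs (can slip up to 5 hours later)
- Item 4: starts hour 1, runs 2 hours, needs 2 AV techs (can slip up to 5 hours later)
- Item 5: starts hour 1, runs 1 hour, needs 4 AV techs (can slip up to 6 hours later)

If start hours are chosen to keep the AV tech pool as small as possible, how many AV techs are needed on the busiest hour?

5

Early-start (Item 1@1, Item 2@1, Item 3@1, Item 4@1, Item 5@1) gives peak 13: h1:13  h2:9  h3:5  h4:2  h5:0  h6:0  h7:0.
Shift Item 3→4, Item 4→5, Item 5→7.
Schedule Item 1@1, Item 2@1, Item 3@4, Item 4@5, Item 5@7: h1:5  h2:5  h3:5  h4:4  h5:4  h6:2  h7:4 — peak 5.
Total AV tech-hours = 29 over 7 hours ⇒ peak ≥ ⌈29/7⌉ = 5, so 5 is optimal.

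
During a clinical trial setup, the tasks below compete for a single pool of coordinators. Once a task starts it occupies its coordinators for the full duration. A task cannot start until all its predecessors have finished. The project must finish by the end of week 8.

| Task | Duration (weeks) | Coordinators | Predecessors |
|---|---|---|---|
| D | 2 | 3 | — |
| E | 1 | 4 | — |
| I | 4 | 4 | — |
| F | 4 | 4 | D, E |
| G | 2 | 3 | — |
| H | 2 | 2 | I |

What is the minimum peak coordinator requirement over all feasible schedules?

8

Early-start (D@1, E@1, I@1, F@3, G@1, H@5) gives peak 14: w1:14  w2:10  w3:8  w4:8  w5:6  w6:6  w7:0  w8:0.
Shift I→2, G→6, H→7.
Schedule D@1, E@1, I@2, F@3, G@6, H@7: w1:7  w2:7  w3:8  w4:8  w5:8  w6:7  w7:5  w8:2 — peak 8.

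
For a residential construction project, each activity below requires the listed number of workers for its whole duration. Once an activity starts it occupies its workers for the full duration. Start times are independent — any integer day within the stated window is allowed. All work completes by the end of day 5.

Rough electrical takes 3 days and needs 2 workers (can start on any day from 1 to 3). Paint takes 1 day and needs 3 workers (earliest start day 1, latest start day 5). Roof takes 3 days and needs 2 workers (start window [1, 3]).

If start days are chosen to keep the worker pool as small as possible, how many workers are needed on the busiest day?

4

Early-start (Rough electrical@1, Paint@1, Roof@1) gives peak 7: d1:7  d2:4  d3:4  d4:0  d5:0.
Shift Paint→4.
Schedule Rough electrical@1, Paint@4, Roof@1: d1:4  d2:4  d3:4  d4:3  d5:0 — peak 4.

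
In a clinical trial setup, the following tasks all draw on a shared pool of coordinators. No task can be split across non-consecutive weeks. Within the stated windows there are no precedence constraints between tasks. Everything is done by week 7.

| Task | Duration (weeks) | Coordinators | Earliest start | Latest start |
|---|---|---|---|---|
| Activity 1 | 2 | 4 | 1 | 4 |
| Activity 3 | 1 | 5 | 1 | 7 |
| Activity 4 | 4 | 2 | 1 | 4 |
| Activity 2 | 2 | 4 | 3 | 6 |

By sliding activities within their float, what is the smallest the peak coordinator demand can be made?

6

Early-start (Activity 1@1, Activity 3@1, Activity 4@1, Activity 2@3) gives peak 11: w1:11  w2:6  w3:6  w4:6  w5:0  w6:0  w7:0.
Shift Activity 3→3, Activity 4→4, Activity 2→4.
Schedule Activity 1@1, Activity 3@3, Activity 4@4, Activity 2@4: w1:4  w2:4  w3:5  w4:6  w5:6  w6:2  w7:2 — peak 6.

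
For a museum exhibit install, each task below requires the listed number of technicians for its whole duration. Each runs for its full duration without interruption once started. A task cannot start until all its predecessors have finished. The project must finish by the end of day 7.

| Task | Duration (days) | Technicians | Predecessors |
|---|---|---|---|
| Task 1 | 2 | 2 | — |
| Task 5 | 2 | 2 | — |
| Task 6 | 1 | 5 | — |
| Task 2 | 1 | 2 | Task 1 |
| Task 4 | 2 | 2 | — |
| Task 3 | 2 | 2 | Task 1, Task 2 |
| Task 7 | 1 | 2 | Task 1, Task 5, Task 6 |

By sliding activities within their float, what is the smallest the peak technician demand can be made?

Early-start (Task 1@1, Task 5@1, Task 6@1, Task 2@3, Task 4@1, Task 3@4, Task 7@3) gives peak 11: d1:11  d2:6  d3:4  d4:2  d5:2  d6:0  d7:0.
Shift Task 6→3, Task 2→4, Task 4→4, Task 3→5, Task 7→6.
Schedule Task 1@1, Task 5@1, Task 6@3, Task 2@4, Task 4@4, Task 3@5, Task 7@6: d1:4  d2:4  d3:5  d4:4  d5:4  d6:4  d7:0 — peak 5.

5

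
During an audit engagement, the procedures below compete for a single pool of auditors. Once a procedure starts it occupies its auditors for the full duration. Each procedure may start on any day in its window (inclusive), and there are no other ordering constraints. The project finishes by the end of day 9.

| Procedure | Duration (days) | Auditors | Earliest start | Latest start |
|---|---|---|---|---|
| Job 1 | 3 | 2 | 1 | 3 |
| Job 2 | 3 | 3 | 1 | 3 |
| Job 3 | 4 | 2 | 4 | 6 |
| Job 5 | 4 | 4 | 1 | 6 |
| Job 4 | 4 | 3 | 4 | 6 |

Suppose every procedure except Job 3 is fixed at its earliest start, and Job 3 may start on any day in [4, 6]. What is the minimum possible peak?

9

Job 3@4: d1:9  d2:9  d3:9  d4:9  d5:5  d6:5  d7:5  d8:0  d9:0 → peak 9
Job 3@5: d1:9  d2:9  d3:9  d4:7  d5:5  d6:5  d7:5  d8:2  d9:0 → peak 9
Job 3@6: d1:9  d2:9  d3:9  d4:7  d5:3  d6:5  d7:5  d8:2  d9:2 → peak 9
Best is Job 3@4, peak 9.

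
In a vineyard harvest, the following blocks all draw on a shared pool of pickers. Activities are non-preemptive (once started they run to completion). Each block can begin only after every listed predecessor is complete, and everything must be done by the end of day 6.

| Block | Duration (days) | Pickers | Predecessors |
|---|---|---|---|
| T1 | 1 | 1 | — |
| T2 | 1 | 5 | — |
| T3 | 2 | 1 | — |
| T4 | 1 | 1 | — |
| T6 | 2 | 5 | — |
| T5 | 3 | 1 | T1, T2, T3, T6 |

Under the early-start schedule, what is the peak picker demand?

13

Early-start schedule: T1@1, T2@1, T3@1, T4@1, T6@1, T5@3.
Load per day: day 1: 13, day 2: 6, day 3: 1, day 4: 1, day 5: 1, day 6: 0.
Peak is 13.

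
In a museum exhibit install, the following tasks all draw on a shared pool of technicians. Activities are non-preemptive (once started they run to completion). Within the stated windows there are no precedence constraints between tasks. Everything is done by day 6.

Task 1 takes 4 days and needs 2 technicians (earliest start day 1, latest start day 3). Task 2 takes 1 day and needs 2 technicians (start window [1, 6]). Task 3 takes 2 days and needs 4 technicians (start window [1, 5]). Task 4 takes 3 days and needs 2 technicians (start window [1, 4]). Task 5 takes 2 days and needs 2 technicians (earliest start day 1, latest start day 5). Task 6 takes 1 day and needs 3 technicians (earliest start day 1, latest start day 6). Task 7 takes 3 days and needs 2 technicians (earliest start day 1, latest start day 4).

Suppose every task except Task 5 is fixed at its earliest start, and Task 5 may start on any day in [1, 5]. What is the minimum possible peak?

Task 5@1: d1:17  d2:12  d3:6  d4:2  d5:0  d6:0 → peak 17
Task 5@2: d1:15  d2:12  d3:8  d4:2  d5:0  d6:0 → peak 15
Task 5@3: d1:15  d2:10  d3:8  d4:4  d5:0  d6:0 → peak 15
Task 5@4: d1:15  d2:10  d3:6  d4:4  d5:2  d6:0 → peak 15
Task 5@5: d1:15  d2:10  d3:6  d4:2  d5:2  d6:2 → peak 15
Best is Task 5@2, peak 15.

15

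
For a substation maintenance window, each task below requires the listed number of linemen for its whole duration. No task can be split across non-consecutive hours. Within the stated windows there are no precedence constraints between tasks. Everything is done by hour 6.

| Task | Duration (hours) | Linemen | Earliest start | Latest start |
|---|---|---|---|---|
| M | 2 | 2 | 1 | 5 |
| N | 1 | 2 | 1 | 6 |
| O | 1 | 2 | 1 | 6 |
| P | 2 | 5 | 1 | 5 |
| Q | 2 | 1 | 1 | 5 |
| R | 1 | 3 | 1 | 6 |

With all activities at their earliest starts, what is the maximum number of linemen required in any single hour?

15

Early-start schedule: M@1, N@1, O@1, P@1, Q@1, R@1.
Load per hour: hour 1: 15, hour 2: 8, hour 3: 0, hour 4: 0, hour 5: 0, hour 6: 0.
Peak is 15.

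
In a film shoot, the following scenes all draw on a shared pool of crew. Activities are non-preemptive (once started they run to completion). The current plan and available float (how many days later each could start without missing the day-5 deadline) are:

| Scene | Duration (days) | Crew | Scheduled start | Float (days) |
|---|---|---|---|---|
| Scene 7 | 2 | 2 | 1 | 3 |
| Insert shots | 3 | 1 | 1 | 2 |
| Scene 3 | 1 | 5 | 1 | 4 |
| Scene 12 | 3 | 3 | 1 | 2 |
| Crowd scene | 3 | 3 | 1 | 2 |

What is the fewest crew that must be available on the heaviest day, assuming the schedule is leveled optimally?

Early-start (Scene 7@1, Insert shots@1, Scene 3@1, Scene 12@1, Crowd scene@1) gives peak 14: d1:14  d2:9  d3:7  d4:0  d5:0.
Shift Insert shots→2, Scene 12→2, Crowd scene→3.
Schedule Scene 7@1, Insert shots@2, Scene 3@1, Scene 12@2, Crowd scene@3: d1:7  d2:6  d3:7  d4:7  d5:3 — peak 7.

7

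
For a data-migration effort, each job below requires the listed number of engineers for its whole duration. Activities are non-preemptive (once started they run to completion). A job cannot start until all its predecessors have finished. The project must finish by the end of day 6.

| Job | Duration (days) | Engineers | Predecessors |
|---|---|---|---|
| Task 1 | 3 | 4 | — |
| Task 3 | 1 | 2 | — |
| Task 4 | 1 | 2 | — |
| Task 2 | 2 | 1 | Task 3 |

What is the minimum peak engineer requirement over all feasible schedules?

Early-start (Task 1@1, Task 3@1, Task 4@1, Task 2@2) gives peak 8: d1:8  d2:5  d3:5  d4:0  d5:0  d6:0.
Shift Task 3→4, Task 4→4, Task 2→5.
Schedule Task 1@1, Task 3@4, Task 4@4, Task 2@5: d1:4  d2:4  d3:4  d4:4  d5:1  d6:1 — peak 4.

4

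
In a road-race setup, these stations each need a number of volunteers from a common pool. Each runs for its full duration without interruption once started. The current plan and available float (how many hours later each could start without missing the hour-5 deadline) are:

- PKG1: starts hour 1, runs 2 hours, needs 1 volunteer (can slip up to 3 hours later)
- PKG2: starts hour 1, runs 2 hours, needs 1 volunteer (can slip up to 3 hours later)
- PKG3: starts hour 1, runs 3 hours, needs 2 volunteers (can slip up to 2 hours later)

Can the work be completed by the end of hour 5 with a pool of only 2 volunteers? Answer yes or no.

Schedule PKG1@1, PKG2@1, PKG3@3: h1:2  h2:2  h3:2  h4:2  h5:2 — peak 2 ≤ 2.

yes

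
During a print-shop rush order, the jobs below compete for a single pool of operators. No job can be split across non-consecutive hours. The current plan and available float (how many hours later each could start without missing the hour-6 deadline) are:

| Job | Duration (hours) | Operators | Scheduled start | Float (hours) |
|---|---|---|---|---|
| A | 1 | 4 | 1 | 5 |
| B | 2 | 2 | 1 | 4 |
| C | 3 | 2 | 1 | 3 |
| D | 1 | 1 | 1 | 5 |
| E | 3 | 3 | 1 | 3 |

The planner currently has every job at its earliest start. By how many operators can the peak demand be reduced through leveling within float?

Early-start peak: h1:12  h2:7  h3:5  h4:0  h5:0  h6:0 ⇒ 12.
Leveled (A@1, B@2, C@2, D@1, E@4): h1:5  h2:4  h3:4  h4:5  h5:3  h6:3 ⇒ 5.
Reduction 12 − 5 = 7.

7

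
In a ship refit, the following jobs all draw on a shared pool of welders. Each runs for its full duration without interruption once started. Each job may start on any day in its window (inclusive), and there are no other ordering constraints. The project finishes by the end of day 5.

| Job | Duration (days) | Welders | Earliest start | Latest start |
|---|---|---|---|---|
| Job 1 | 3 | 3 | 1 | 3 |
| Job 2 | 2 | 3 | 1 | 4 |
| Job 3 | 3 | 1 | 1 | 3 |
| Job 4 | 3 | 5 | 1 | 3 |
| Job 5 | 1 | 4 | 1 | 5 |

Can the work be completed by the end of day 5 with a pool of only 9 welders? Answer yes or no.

yes

Schedule Job 1@1, Job 2@1, Job 3@1, Job 4@3, Job 5@4: d1:7  d2:7  d3:9  d4:9  d5:5 — peak 9 ≤ 9.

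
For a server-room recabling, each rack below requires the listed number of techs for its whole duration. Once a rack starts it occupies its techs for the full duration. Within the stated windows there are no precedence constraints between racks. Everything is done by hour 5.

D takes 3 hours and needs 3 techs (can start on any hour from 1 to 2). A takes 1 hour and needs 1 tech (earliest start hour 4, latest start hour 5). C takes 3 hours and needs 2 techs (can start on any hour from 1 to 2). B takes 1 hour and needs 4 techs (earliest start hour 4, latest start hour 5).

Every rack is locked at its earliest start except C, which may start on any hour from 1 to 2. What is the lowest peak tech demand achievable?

C@1: h1:5  h2:5  h3:5  h4:5  h5:0 → peak 5
C@2: h1:3  h2:5  h3:5  h4:7  h5:0 → peak 7
Best is C@1, peak 5.

5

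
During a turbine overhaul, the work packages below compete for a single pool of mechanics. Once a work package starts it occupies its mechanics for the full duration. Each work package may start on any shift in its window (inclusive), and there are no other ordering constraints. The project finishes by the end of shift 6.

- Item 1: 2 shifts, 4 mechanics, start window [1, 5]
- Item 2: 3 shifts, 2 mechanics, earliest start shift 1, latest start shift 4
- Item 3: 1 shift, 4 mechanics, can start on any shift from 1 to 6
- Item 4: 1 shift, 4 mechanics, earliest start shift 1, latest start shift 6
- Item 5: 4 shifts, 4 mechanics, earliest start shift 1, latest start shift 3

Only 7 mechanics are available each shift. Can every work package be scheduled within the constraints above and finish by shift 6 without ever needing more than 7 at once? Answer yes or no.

no

The minimum achievable peak is 8; 7 < 8, so no feasible schedule stays within the cap.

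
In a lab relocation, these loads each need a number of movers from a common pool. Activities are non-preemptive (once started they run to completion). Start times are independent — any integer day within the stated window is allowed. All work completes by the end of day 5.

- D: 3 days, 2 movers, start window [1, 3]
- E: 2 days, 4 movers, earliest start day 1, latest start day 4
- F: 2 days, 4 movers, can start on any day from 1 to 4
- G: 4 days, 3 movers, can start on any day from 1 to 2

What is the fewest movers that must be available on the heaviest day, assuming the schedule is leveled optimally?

9

Early-start (D@1, E@1, F@1, G@1) gives peak 13: d1:13  d2:13  d3:5  d4:3  d5:0.
Shift F→3.
Schedule D@1, E@1, F@3, G@1: d1:9  d2:9  d3:9  d4:7  d5:0 — peak 9.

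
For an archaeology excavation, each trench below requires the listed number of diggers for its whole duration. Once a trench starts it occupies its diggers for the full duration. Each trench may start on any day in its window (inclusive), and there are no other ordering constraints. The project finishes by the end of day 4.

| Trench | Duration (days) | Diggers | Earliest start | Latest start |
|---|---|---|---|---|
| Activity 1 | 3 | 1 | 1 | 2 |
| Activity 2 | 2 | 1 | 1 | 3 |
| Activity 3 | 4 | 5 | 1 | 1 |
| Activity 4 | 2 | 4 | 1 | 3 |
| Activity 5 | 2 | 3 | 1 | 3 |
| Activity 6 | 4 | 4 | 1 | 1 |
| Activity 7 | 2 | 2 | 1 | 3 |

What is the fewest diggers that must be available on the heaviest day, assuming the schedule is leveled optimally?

15

Early-start (Activity 1@1, Activity 2@1, Activity 3@1, Activity 4@1, Activity 5@1, Activity 6@1, Activity 7@1) gives peak 20: d1:20  d2:20  d3:10  d4:9.
Shift Activity 5→3, Activity 7→3.
Schedule Activity 1@1, Activity 2@1, Activity 3@1, Activity 4@1, Activity 5@3, Activity 6@1, Activity 7@3: d1:15  d2:15  d3:15  d4:14 — peak 15.
Total digger-days = 59 over 4 days ⇒ peak ≥ ⌈59/4⌉ = 15, so 15 is optimal.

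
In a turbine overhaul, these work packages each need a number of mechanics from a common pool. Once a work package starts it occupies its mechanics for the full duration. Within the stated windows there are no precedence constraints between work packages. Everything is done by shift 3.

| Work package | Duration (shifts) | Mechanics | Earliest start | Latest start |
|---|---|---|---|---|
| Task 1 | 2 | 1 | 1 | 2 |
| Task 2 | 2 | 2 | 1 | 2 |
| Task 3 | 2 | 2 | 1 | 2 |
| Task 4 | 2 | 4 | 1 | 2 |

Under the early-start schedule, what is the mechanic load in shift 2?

At early start, shift 2 has: Task 1, Task 2, Task 3, Task 4.
Demand: 1 + 2 + 2 + 4 = 9.

9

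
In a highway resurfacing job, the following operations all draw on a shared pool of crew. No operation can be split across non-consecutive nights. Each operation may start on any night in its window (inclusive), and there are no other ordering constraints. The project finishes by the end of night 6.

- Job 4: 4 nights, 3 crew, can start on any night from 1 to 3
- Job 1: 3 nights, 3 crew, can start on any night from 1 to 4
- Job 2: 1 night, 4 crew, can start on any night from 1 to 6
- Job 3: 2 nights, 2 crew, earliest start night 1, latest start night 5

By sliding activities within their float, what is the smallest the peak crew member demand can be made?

6

Early-start (Job 4@1, Job 1@1, Job 2@1, Job 3@1) gives peak 12: n1:12  n2:8  n3:6  n4:3  n5:0  n6:0.
Shift Job 2→5, Job 3→4.
Schedule Job 4@1, Job 1@1, Job 2@5, Job 3@4: n1:6  n2:6  n3:6  n4:5  n5:6  n6:0 — peak 6.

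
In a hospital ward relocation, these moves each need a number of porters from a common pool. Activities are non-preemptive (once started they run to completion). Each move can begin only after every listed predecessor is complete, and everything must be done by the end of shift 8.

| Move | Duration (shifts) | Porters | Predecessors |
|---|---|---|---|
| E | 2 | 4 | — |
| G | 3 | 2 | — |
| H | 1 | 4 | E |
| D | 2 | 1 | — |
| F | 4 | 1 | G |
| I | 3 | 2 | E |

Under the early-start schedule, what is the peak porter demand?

Early-start schedule: E@1, G@1, H@3, D@1, F@4, I@3.
Load per shift: shift 1: 7, shift 2: 7, shift 3: 8, shift 4: 3, shift 5: 3, shift 6: 1, shift 7: 1, shift 8: 0.
Peak is 8.

8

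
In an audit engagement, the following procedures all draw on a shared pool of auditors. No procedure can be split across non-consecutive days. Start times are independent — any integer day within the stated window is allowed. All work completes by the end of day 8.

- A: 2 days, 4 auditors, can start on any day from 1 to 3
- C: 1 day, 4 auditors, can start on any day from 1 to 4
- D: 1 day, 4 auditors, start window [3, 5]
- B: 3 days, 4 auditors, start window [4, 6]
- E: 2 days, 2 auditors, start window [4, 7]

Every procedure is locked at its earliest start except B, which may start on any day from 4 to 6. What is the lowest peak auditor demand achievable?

8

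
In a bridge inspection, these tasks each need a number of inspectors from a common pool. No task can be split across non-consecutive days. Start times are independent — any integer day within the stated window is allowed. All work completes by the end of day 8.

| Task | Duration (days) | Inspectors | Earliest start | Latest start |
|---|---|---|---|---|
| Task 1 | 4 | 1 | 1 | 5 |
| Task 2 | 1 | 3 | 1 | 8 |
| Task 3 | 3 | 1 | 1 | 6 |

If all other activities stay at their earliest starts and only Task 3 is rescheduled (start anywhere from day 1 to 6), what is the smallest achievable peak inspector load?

Task 3@1: d1:5  d2:2  d3:2  d4:1  d5:0  d6:0  d7:0  d8:0 → peak 5
Task 3@2: d1:4  d2:2  d3:2  d4:2  d5:0  d6:0  d7:0  d8:0 → peak 4
Task 3@3: d1:4  d2:1  d3:2  d4:2  d5:1  d6:0  d7:0  d8:0 → peak 4
Task 3@4: d1:4  d2:1  d3:1  d4:2  d5:1  d6:1  d7:0  d8:0 → peak 4
Task 3@5: d1:4  d2:1  d3:1  d4:1  d5:1  d6:1  d7:1  d8:0 → peak 4
Task 3@6: d1:4  d2:1  d3:1  d4:1  d5:0  d6:1  d7:1  d8:1 → peak 4
Best is Task 3@2, peak 4.

4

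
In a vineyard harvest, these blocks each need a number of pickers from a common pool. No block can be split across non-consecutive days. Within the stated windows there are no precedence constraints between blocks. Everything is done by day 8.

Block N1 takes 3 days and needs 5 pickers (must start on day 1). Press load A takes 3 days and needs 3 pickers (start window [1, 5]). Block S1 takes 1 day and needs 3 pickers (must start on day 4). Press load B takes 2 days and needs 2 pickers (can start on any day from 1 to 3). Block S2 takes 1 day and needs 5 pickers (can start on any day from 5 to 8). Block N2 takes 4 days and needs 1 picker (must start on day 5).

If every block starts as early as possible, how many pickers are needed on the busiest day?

Early-start schedule: Block N1@1, Press load A@1, Block S1@4, Press load B@1, Block S2@5, Block N2@5.
Load per day: day 1: 10, day 2: 10, day 3: 8, day 4: 3, day 5: 6, day 6: 1, day 7: 1, day 8: 1.
Peak is 10.

10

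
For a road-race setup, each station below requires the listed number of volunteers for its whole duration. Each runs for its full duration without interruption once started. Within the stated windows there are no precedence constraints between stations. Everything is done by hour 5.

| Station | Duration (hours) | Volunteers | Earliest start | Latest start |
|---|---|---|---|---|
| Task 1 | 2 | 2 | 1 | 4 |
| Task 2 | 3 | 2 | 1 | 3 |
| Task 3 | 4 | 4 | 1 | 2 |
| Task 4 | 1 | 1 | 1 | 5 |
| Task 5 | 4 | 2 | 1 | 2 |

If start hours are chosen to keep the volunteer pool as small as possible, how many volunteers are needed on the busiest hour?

Early-start (Task 1@1, Task 2@1, Task 3@1, Task 4@1, Task 5@1) gives peak 11: h1:11  h2:10  h3:8  h4:6  h5:0.
Shift Task 2→3, Task 5→2.
Schedule Task 1@1, Task 2@3, Task 3@1, Task 4@1, Task 5@2: h1:7  h2:8  h3:8  h4:8  h5:4 — peak 8.

8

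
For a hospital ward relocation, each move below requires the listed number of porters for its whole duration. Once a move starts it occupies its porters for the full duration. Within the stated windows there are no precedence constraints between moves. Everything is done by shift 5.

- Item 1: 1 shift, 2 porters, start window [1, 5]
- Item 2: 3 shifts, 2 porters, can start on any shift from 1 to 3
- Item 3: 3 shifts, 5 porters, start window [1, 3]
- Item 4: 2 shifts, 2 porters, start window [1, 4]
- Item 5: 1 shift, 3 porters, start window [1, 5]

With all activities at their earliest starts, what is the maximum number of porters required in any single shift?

14

Early-start schedule: Item 1@1, Item 2@1, Item 3@1, Item 4@1, Item 5@1.
Load per shift: shift 1: 14, shift 2: 9, shift 3: 7, shift 4: 0, shift 5: 0.
Peak is 14.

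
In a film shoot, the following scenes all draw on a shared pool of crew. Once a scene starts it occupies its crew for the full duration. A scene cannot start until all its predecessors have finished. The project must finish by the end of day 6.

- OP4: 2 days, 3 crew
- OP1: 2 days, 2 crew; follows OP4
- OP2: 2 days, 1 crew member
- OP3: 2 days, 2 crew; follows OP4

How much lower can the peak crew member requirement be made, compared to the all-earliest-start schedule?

1

Early-start peak: d1:4  d2:4  d3:4  d4:4  d5:0  d6:0 ⇒ 4.
Leveled (OP4@1, OP1@3, OP2@3, OP3@5): d1:3  d2:3  d3:3  d4:3  d5:2  d6:2 ⇒ 3.
Reduction 4 − 3 = 1.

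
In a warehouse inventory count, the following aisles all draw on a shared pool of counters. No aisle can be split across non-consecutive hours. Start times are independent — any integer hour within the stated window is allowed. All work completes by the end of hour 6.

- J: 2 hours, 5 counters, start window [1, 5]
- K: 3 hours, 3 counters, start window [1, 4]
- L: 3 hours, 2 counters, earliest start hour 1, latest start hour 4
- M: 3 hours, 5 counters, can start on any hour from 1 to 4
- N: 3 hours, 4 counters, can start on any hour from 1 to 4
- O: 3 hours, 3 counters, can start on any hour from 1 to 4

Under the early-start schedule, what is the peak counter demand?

22

Early-start schedule: J@1, K@1, L@1, M@1, N@1, O@1.
Load per hour: hour 1: 22, hour 2: 22, hour 3: 17, hour 4: 0, hour 5: 0, hour 6: 0.
Peak is 22.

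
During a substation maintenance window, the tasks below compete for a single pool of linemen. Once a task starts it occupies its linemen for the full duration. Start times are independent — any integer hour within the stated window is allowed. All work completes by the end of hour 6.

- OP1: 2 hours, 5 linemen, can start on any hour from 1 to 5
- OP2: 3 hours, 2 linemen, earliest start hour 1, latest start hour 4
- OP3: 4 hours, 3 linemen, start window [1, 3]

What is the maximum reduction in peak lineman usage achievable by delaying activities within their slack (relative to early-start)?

5

Early-start peak: h1:10  h2:10  h3:5  h4:3  h5:0  h6:0 ⇒ 10.
Leveled (OP1@1, OP2@3, OP3@3): h1:5  h2:5  h3:5  h4:5  h5:5  h6:3 ⇒ 5.
Reduction 10 − 5 = 5.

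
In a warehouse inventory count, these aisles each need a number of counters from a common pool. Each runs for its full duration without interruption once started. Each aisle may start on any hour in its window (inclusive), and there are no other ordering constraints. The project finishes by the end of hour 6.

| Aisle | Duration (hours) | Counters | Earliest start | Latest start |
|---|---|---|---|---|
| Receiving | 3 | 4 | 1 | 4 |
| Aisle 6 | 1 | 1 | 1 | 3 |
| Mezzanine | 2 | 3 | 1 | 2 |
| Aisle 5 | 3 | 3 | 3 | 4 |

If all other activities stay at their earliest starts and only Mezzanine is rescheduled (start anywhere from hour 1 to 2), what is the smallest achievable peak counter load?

8

Mezzanine@1: h1:8  h2:7  h3:7  h4:3  h5:3  h6:0 → peak 8
Mezzanine@2: h1:5  h2:7  h3:10  h4:3  h5:3  h6:0 → peak 10
Best is Mezzanine@1, peak 8.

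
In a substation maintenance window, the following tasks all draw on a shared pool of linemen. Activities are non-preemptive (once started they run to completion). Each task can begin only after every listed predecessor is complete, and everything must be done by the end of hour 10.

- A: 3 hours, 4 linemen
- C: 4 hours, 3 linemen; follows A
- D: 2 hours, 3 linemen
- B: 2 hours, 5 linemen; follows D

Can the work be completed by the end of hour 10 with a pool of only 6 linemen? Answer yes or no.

yes

Schedule A@1, C@4, D@4, B@8: h1:4  h2:4  h3:4  h4:6  h5:6  h6:3  h7:3  h8:5  h9:5  h10:0 — peak 6 ≤ 6.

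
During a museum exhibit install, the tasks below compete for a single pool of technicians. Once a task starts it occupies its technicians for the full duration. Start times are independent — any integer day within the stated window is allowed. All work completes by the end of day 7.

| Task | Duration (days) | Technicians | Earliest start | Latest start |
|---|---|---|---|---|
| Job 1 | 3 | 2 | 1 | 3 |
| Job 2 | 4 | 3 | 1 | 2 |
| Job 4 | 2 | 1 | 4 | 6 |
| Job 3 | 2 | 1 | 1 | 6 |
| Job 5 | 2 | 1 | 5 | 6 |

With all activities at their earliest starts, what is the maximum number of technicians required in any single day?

6

Early-start schedule: Job 1@1, Job 2@1, Job 4@4, Job 3@1, Job 5@5.
Load per day: day 1: 6, day 2: 6, day 3: 5, day 4: 4, day 5: 2, day 6: 1, day 7: 0.
Peak is 6.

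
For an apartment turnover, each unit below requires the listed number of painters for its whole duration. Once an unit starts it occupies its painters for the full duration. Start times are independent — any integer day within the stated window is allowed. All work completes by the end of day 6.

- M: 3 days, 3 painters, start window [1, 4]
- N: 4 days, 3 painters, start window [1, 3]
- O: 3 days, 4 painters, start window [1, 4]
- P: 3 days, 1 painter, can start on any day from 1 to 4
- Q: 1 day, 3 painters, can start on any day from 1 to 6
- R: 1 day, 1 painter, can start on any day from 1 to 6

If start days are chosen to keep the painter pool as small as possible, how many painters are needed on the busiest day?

Early-start (M@1, N@1, O@1, P@1, Q@1, R@1) gives peak 15: d1:15  d2:11  d3:11  d4:3  d5:0  d6:0.
Shift O→4, Q→5, R→6.
Schedule M@1, N@1, O@4, P@1, Q@5, R@6: d1:7  d2:7  d3:7  d4:7  d5:7  d6:5 — peak 7.
Total painter-days = 40 over 6 days ⇒ peak ≥ ⌈40/6⌉ = 7, so 7 is optimal.

7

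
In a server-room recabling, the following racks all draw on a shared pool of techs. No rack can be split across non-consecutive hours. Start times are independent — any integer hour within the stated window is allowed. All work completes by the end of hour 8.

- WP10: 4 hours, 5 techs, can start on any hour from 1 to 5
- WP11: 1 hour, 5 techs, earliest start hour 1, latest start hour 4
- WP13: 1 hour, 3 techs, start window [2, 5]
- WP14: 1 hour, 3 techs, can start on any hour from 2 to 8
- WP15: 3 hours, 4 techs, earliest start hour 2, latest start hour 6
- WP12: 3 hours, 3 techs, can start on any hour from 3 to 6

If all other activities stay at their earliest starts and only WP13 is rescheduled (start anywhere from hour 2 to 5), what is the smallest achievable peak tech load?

WP13@2: h1:10  h2:15  h3:12  h4:12  h5:3  h6:0  h7:0  h8:0 → peak 15
WP13@3: h1:10  h2:12  h3:15  h4:12  h5:3  h6:0  h7:0  h8:0 → peak 15
WP13@4: h1:10  h2:12  h3:12  h4:15  h5:3  h6:0  h7:0  h8:0 → peak 15
WP13@5: h1:10  h2:12  h3:12  h4:12  h5:6  h6:0  h7:0  h8:0 → peak 12
Best is WP13@5, peak 12.

12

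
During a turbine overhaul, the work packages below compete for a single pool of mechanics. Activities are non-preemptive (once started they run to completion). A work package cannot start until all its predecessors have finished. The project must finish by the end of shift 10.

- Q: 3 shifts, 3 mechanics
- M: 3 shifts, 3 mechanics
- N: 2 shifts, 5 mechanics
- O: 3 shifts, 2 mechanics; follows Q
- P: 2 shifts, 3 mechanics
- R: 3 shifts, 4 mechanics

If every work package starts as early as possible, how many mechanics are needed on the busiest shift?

Early-start schedule: Q@1, M@1, N@1, O@4, P@1, R@1.
Load per shift: shift 1: 18, shift 2: 18, shift 3: 10, shift 4: 2, shift 5: 2, shift 6: 2, shift 7: 0, shift 8: 0, shift 9: 0, shift 10: 0.
Peak is 18.

18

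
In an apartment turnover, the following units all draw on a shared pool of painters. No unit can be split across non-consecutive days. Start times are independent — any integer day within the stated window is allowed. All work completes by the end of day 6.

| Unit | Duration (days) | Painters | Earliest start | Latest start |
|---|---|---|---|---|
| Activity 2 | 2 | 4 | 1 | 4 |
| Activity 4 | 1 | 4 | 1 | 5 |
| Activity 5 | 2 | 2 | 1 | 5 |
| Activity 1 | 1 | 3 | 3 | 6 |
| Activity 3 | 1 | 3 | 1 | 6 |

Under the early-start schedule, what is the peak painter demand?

13

Early-start schedule: Activity 2@1, Activity 4@1, Activity 5@1, Activity 1@3, Activity 3@1.
Load per day: day 1: 13, day 2: 6, day 3: 3, day 4: 0, day 5: 0, day 6: 0.
Peak is 13.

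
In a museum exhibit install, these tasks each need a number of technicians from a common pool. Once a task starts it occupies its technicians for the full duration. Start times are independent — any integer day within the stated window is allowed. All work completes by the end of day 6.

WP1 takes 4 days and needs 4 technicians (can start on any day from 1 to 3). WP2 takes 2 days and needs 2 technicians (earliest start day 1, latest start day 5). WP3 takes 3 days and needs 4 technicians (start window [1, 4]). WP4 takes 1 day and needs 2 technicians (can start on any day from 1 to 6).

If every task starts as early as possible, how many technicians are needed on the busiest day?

12

Early-start schedule: WP1@1, WP2@1, WP3@1, WP4@1.
Load per day: day 1: 12, day 2: 10, day 3: 8, day 4: 4, day 5: 0, day 6: 0.
Peak is 12.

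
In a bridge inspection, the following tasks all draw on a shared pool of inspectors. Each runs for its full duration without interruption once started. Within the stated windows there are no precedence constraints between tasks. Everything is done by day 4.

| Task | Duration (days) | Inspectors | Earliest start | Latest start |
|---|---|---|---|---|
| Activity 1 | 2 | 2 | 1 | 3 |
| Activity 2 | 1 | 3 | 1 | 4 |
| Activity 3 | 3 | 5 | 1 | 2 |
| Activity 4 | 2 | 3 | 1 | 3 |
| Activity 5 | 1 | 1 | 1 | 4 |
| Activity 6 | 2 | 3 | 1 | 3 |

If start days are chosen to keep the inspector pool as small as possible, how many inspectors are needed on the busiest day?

10

Early-start (Activity 1@1, Activity 2@1, Activity 3@1, Activity 4@1, Activity 5@1, Activity 6@1) gives peak 17: d1:17  d2:13  d3:5  d4:0.
Shift Activity 3→2, Activity 6→3.
Schedule Activity 1@1, Activity 2@1, Activity 3@2, Activity 4@1, Activity 5@1, Activity 6@3: d1:9  d2:10  d3:8  d4:8 — peak 10.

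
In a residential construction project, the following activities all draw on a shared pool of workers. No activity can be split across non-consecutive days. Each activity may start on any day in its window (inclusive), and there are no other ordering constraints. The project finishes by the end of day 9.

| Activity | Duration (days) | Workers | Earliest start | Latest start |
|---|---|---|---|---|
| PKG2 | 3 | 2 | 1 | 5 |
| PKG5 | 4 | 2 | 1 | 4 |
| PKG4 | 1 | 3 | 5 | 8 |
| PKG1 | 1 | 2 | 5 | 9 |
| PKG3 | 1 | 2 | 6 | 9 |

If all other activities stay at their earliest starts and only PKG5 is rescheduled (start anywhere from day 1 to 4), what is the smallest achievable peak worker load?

PKG5@1: d1:4  d2:4  d3:4  d4:2  d5:5  d6:2  d7:0  d8:0  d9:0 → peak 5
PKG5@2: d1:2  d2:4  d3:4  d4:2  d5:7  d6:2  d7:0  d8:0  d9:0 → peak 7
PKG5@3: d1:2  d2:2  d3:4  d4:2  d5:7  d6:4  d7:0  d8:0  d9:0 → peak 7
PKG5@4: d1:2  d2:2  d3:2  d4:2  d5:7  d6:4  d7:2  d8:0  d9:0 → peak 7
Best is PKG5@1, peak 5.

5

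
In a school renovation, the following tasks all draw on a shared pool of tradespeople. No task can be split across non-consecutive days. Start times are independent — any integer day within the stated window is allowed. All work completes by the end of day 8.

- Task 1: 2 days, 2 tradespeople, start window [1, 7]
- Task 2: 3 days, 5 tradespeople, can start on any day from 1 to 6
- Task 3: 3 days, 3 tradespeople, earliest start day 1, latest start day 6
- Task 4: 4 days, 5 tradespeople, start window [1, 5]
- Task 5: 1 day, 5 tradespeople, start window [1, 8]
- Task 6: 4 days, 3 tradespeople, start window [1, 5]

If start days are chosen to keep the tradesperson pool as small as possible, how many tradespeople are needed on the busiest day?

10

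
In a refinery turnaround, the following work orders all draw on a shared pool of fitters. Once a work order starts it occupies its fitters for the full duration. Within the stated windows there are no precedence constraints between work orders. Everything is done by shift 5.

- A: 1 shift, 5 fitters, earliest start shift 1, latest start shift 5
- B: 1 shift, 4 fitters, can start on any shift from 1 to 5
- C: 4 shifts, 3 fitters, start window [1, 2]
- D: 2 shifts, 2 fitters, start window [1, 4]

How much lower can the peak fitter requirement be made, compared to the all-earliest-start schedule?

7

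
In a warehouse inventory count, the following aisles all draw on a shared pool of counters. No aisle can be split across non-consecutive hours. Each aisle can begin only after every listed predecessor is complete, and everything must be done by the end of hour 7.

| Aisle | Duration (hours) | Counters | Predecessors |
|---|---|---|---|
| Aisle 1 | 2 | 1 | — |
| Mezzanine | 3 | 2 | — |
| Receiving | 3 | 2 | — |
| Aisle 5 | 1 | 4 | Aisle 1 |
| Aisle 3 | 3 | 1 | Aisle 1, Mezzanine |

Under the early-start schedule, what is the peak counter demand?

Early-start schedule: Aisle 1@1, Mezzanine@1, Receiving@1, Aisle 5@3, Aisle 3@4.
Load per hour: hour 1: 5, hour 2: 5, hour 3: 8, hour 4: 1, hour 5: 1, hour 6: 1, hour 7: 0.
Peak is 8.

8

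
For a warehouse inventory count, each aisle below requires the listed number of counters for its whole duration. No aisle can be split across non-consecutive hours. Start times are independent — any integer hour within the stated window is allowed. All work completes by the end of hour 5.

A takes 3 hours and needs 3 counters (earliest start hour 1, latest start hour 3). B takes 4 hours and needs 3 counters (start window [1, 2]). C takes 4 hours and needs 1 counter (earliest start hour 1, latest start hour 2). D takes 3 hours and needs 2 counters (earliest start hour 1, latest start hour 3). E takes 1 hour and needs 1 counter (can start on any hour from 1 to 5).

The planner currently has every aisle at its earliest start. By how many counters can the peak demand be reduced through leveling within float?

1

Early-start peak: h1:10  h2:9  h3:9  h4:4  h5:0 ⇒ 10.
Leveled (A@1, B@1, C@1, D@1, E@4): h1:9  h2:9  h3:9  h4:5  h5:0 ⇒ 9.
Reduction 10 − 9 = 1.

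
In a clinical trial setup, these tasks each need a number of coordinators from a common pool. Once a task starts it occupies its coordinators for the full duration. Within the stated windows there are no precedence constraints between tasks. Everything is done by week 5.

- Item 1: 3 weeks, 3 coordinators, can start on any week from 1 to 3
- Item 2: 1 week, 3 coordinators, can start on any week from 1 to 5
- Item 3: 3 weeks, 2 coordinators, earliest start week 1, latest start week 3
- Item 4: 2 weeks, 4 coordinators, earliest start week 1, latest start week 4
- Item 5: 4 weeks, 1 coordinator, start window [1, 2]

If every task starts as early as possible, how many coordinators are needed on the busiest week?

Early-start schedule: Item 1@1, Item 2@1, Item 3@1, Item 4@1, Item 5@1.
Load per week: week 1: 13, week 2: 10, week 3: 6, week 4: 1, week 5: 0.
Peak is 13.

13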